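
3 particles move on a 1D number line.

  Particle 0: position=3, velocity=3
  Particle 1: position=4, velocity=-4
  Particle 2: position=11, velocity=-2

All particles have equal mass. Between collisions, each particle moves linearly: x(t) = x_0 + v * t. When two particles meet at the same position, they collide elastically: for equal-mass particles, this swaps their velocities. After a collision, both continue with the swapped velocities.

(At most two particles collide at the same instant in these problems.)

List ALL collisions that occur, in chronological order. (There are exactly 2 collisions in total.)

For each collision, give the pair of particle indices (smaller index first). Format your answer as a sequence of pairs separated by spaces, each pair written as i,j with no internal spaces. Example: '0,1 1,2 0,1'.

Collision at t=1/7: particles 0 and 1 swap velocities; positions: p0=24/7 p1=24/7 p2=75/7; velocities now: v0=-4 v1=3 v2=-2
Collision at t=8/5: particles 1 and 2 swap velocities; positions: p0=-12/5 p1=39/5 p2=39/5; velocities now: v0=-4 v1=-2 v2=3

Answer: 0,1 1,2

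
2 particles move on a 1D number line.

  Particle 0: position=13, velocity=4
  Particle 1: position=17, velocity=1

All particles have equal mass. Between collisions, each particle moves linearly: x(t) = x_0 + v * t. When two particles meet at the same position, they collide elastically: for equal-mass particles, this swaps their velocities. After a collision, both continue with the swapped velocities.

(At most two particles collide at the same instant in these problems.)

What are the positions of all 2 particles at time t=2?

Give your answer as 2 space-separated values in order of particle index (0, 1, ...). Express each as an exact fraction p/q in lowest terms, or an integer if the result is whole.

Collision at t=4/3: particles 0 and 1 swap velocities; positions: p0=55/3 p1=55/3; velocities now: v0=1 v1=4
Advance to t=2 (no further collisions before then); velocities: v0=1 v1=4; positions = 19 21

Answer: 19 21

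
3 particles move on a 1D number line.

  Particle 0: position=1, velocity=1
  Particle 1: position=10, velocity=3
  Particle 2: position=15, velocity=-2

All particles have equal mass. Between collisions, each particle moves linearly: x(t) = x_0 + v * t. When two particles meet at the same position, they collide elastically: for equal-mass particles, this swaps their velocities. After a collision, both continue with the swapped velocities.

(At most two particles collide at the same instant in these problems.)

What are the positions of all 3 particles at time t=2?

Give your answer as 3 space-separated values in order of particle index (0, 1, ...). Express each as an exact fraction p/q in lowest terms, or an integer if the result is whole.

Collision at t=1: particles 1 and 2 swap velocities; positions: p0=2 p1=13 p2=13; velocities now: v0=1 v1=-2 v2=3
Advance to t=2 (no further collisions before then); velocities: v0=1 v1=-2 v2=3; positions = 3 11 16

Answer: 3 11 16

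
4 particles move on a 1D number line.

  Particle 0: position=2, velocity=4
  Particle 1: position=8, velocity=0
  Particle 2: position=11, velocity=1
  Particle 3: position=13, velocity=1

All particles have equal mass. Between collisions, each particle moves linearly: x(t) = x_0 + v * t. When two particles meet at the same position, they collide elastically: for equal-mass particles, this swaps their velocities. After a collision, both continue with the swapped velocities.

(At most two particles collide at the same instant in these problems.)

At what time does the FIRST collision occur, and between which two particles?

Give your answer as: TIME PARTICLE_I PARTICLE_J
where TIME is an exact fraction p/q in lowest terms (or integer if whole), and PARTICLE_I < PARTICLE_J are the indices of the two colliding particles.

Answer: 3/2 0 1

Derivation:
Pair (0,1): pos 2,8 vel 4,0 -> gap=6, closing at 4/unit, collide at t=3/2
Pair (1,2): pos 8,11 vel 0,1 -> not approaching (rel speed -1 <= 0)
Pair (2,3): pos 11,13 vel 1,1 -> not approaching (rel speed 0 <= 0)
Earliest collision: t=3/2 between 0 and 1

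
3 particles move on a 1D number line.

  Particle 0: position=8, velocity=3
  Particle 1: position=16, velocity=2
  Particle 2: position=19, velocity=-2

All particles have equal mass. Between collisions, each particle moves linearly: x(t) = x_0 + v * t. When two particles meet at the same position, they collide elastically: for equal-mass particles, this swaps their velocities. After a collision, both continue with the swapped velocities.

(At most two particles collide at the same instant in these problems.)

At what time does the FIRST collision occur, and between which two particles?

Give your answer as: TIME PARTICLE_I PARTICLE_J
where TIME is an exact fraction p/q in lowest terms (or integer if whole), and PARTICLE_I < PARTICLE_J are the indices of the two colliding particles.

Pair (0,1): pos 8,16 vel 3,2 -> gap=8, closing at 1/unit, collide at t=8
Pair (1,2): pos 16,19 vel 2,-2 -> gap=3, closing at 4/unit, collide at t=3/4
Earliest collision: t=3/4 between 1 and 2

Answer: 3/4 1 2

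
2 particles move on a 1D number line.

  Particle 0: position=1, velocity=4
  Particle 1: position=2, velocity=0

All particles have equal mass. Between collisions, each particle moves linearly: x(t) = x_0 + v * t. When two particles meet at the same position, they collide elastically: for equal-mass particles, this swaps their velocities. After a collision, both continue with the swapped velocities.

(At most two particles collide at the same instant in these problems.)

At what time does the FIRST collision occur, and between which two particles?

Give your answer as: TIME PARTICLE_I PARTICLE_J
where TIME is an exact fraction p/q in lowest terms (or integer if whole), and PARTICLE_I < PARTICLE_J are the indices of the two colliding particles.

Answer: 1/4 0 1

Derivation:
Pair (0,1): pos 1,2 vel 4,0 -> gap=1, closing at 4/unit, collide at t=1/4
Earliest collision: t=1/4 between 0 and 1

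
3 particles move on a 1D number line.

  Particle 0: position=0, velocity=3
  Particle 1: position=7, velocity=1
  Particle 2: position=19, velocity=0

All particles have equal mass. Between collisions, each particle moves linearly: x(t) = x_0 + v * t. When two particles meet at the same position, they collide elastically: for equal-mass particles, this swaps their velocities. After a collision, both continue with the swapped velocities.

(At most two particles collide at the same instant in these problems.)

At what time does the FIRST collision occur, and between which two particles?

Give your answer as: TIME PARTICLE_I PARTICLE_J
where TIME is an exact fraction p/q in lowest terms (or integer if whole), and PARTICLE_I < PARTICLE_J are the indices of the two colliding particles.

Answer: 7/2 0 1

Derivation:
Pair (0,1): pos 0,7 vel 3,1 -> gap=7, closing at 2/unit, collide at t=7/2
Pair (1,2): pos 7,19 vel 1,0 -> gap=12, closing at 1/unit, collide at t=12
Earliest collision: t=7/2 between 0 and 1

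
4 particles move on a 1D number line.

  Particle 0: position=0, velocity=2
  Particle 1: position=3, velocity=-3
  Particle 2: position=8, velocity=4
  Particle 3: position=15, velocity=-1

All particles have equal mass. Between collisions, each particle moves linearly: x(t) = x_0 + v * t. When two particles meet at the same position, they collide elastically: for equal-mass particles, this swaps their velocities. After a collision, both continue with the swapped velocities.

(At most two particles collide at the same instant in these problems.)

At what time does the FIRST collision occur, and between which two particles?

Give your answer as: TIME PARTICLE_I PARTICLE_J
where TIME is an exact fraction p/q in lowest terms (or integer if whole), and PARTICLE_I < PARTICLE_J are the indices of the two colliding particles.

Pair (0,1): pos 0,3 vel 2,-3 -> gap=3, closing at 5/unit, collide at t=3/5
Pair (1,2): pos 3,8 vel -3,4 -> not approaching (rel speed -7 <= 0)
Pair (2,3): pos 8,15 vel 4,-1 -> gap=7, closing at 5/unit, collide at t=7/5
Earliest collision: t=3/5 between 0 and 1

Answer: 3/5 0 1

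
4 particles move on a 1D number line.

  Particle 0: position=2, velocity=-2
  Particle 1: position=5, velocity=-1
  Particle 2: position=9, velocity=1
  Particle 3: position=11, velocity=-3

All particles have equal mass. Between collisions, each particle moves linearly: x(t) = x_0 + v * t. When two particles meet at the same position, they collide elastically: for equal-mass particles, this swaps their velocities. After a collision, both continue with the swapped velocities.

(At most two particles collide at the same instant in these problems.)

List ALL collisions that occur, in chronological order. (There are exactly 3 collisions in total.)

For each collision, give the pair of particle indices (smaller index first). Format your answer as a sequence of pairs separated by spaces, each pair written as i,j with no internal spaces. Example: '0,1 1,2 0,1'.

Answer: 2,3 1,2 0,1

Derivation:
Collision at t=1/2: particles 2 and 3 swap velocities; positions: p0=1 p1=9/2 p2=19/2 p3=19/2; velocities now: v0=-2 v1=-1 v2=-3 v3=1
Collision at t=3: particles 1 and 2 swap velocities; positions: p0=-4 p1=2 p2=2 p3=12; velocities now: v0=-2 v1=-3 v2=-1 v3=1
Collision at t=9: particles 0 and 1 swap velocities; positions: p0=-16 p1=-16 p2=-4 p3=18; velocities now: v0=-3 v1=-2 v2=-1 v3=1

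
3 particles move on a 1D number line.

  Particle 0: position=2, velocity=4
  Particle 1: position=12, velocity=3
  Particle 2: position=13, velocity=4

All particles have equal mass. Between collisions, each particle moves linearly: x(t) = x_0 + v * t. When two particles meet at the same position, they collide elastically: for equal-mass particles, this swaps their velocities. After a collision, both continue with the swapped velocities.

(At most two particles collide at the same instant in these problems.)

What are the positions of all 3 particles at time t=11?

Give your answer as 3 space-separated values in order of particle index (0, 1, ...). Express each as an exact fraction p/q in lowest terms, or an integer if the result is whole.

Answer: 45 46 57

Derivation:
Collision at t=10: particles 0 and 1 swap velocities; positions: p0=42 p1=42 p2=53; velocities now: v0=3 v1=4 v2=4
Advance to t=11 (no further collisions before then); velocities: v0=3 v1=4 v2=4; positions = 45 46 57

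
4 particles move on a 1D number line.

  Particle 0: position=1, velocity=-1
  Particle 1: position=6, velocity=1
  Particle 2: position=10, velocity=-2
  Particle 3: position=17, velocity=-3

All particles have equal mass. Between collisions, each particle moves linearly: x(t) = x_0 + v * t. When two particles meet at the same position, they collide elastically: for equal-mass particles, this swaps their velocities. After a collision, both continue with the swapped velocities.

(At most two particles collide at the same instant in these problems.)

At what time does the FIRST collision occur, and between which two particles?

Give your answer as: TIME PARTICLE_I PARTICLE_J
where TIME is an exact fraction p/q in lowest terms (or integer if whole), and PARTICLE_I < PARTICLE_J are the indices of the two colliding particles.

Pair (0,1): pos 1,6 vel -1,1 -> not approaching (rel speed -2 <= 0)
Pair (1,2): pos 6,10 vel 1,-2 -> gap=4, closing at 3/unit, collide at t=4/3
Pair (2,3): pos 10,17 vel -2,-3 -> gap=7, closing at 1/unit, collide at t=7
Earliest collision: t=4/3 between 1 and 2

Answer: 4/3 1 2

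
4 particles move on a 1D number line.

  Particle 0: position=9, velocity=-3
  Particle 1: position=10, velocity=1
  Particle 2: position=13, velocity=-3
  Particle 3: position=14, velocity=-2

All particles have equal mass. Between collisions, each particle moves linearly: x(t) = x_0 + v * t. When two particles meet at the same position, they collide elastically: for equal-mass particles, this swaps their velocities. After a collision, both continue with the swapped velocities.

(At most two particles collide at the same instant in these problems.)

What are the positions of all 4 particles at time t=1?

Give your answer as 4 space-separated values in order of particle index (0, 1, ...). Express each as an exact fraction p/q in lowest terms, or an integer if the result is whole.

Collision at t=3/4: particles 1 and 2 swap velocities; positions: p0=27/4 p1=43/4 p2=43/4 p3=25/2; velocities now: v0=-3 v1=-3 v2=1 v3=-2
Advance to t=1 (no further collisions before then); velocities: v0=-3 v1=-3 v2=1 v3=-2; positions = 6 10 11 12

Answer: 6 10 11 12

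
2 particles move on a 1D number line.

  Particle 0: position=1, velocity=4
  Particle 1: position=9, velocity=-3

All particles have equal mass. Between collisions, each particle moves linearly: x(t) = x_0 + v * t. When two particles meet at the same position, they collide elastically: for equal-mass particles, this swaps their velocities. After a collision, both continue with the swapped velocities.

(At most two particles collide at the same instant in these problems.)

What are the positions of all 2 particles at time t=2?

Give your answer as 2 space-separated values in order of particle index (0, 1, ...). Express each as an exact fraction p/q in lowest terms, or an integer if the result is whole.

Collision at t=8/7: particles 0 and 1 swap velocities; positions: p0=39/7 p1=39/7; velocities now: v0=-3 v1=4
Advance to t=2 (no further collisions before then); velocities: v0=-3 v1=4; positions = 3 9

Answer: 3 9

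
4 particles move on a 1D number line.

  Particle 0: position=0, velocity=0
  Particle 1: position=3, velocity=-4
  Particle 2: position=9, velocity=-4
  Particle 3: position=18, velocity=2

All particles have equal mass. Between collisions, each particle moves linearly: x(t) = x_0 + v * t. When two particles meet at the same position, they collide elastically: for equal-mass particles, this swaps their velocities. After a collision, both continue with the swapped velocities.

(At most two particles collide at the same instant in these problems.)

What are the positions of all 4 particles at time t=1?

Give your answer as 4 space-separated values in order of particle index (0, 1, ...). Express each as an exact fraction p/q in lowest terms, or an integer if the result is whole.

Collision at t=3/4: particles 0 and 1 swap velocities; positions: p0=0 p1=0 p2=6 p3=39/2; velocities now: v0=-4 v1=0 v2=-4 v3=2
Advance to t=1 (no further collisions before then); velocities: v0=-4 v1=0 v2=-4 v3=2; positions = -1 0 5 20

Answer: -1 0 5 20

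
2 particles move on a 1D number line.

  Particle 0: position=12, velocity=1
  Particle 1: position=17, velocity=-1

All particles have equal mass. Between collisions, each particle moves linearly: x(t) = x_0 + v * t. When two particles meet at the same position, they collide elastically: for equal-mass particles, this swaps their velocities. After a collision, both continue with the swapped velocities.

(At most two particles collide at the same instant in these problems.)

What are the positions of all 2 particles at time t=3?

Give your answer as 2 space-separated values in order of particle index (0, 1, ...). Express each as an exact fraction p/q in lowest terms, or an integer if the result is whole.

Answer: 14 15

Derivation:
Collision at t=5/2: particles 0 and 1 swap velocities; positions: p0=29/2 p1=29/2; velocities now: v0=-1 v1=1
Advance to t=3 (no further collisions before then); velocities: v0=-1 v1=1; positions = 14 15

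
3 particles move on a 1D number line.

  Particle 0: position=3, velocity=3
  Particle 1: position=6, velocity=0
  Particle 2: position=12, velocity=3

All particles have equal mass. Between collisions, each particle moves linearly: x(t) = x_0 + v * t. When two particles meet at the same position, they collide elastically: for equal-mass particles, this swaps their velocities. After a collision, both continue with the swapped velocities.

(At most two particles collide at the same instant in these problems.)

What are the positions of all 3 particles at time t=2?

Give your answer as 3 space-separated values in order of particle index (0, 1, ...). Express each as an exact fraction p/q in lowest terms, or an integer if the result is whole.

Answer: 6 9 18

Derivation:
Collision at t=1: particles 0 and 1 swap velocities; positions: p0=6 p1=6 p2=15; velocities now: v0=0 v1=3 v2=3
Advance to t=2 (no further collisions before then); velocities: v0=0 v1=3 v2=3; positions = 6 9 18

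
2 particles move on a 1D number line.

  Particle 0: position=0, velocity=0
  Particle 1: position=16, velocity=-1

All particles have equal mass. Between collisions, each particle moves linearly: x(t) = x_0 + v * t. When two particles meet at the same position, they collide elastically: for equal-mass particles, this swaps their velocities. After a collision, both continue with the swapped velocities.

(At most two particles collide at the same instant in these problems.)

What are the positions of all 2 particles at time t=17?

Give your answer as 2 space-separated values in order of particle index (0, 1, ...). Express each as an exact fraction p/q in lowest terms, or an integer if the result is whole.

Collision at t=16: particles 0 and 1 swap velocities; positions: p0=0 p1=0; velocities now: v0=-1 v1=0
Advance to t=17 (no further collisions before then); velocities: v0=-1 v1=0; positions = -1 0

Answer: -1 0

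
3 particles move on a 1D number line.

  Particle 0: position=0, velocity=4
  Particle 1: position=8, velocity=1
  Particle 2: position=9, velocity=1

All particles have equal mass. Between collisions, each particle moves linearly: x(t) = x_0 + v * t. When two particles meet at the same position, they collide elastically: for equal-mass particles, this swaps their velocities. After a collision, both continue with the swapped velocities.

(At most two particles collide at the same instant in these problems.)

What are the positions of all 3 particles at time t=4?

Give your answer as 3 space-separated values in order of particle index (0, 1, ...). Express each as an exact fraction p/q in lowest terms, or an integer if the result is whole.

Collision at t=8/3: particles 0 and 1 swap velocities; positions: p0=32/3 p1=32/3 p2=35/3; velocities now: v0=1 v1=4 v2=1
Collision at t=3: particles 1 and 2 swap velocities; positions: p0=11 p1=12 p2=12; velocities now: v0=1 v1=1 v2=4
Advance to t=4 (no further collisions before then); velocities: v0=1 v1=1 v2=4; positions = 12 13 16

Answer: 12 13 16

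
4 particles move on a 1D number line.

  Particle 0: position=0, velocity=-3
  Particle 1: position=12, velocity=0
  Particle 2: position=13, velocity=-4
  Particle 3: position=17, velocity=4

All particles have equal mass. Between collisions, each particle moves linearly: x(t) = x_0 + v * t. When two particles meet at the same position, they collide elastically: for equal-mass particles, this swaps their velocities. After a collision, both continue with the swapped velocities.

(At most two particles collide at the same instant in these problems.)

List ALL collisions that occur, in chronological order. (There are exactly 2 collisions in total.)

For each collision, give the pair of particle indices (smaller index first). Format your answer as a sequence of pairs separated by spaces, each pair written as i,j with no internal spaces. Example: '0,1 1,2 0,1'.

Answer: 1,2 0,1

Derivation:
Collision at t=1/4: particles 1 and 2 swap velocities; positions: p0=-3/4 p1=12 p2=12 p3=18; velocities now: v0=-3 v1=-4 v2=0 v3=4
Collision at t=13: particles 0 and 1 swap velocities; positions: p0=-39 p1=-39 p2=12 p3=69; velocities now: v0=-4 v1=-3 v2=0 v3=4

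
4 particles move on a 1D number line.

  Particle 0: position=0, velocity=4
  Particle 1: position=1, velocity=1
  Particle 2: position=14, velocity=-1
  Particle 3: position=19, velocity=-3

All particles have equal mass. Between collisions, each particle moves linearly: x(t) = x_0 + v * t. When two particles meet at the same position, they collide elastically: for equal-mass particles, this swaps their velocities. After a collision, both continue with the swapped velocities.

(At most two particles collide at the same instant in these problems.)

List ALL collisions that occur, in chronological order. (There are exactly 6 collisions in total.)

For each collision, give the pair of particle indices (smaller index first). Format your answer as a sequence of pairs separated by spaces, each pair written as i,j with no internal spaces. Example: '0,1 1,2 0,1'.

Answer: 0,1 2,3 1,2 2,3 0,1 1,2

Derivation:
Collision at t=1/3: particles 0 and 1 swap velocities; positions: p0=4/3 p1=4/3 p2=41/3 p3=18; velocities now: v0=1 v1=4 v2=-1 v3=-3
Collision at t=5/2: particles 2 and 3 swap velocities; positions: p0=7/2 p1=10 p2=23/2 p3=23/2; velocities now: v0=1 v1=4 v2=-3 v3=-1
Collision at t=19/7: particles 1 and 2 swap velocities; positions: p0=26/7 p1=76/7 p2=76/7 p3=79/7; velocities now: v0=1 v1=-3 v2=4 v3=-1
Collision at t=14/5: particles 2 and 3 swap velocities; positions: p0=19/5 p1=53/5 p2=56/5 p3=56/5; velocities now: v0=1 v1=-3 v2=-1 v3=4
Collision at t=9/2: particles 0 and 1 swap velocities; positions: p0=11/2 p1=11/2 p2=19/2 p3=18; velocities now: v0=-3 v1=1 v2=-1 v3=4
Collision at t=13/2: particles 1 and 2 swap velocities; positions: p0=-1/2 p1=15/2 p2=15/2 p3=26; velocities now: v0=-3 v1=-1 v2=1 v3=4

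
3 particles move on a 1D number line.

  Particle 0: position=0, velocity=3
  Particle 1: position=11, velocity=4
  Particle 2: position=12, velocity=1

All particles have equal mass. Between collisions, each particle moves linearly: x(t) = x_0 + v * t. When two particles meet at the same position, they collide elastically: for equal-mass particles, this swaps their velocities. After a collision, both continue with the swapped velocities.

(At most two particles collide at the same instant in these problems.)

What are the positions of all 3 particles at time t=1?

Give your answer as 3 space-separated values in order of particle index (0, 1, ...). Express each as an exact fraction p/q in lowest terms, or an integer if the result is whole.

Answer: 3 13 15

Derivation:
Collision at t=1/3: particles 1 and 2 swap velocities; positions: p0=1 p1=37/3 p2=37/3; velocities now: v0=3 v1=1 v2=4
Advance to t=1 (no further collisions before then); velocities: v0=3 v1=1 v2=4; positions = 3 13 15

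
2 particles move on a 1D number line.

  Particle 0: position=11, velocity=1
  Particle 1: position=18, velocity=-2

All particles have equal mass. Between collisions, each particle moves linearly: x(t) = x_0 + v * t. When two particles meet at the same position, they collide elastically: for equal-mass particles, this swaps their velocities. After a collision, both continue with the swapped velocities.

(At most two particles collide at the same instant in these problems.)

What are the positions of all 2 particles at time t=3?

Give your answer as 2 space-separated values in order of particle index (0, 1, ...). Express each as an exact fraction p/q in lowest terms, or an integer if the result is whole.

Answer: 12 14

Derivation:
Collision at t=7/3: particles 0 and 1 swap velocities; positions: p0=40/3 p1=40/3; velocities now: v0=-2 v1=1
Advance to t=3 (no further collisions before then); velocities: v0=-2 v1=1; positions = 12 14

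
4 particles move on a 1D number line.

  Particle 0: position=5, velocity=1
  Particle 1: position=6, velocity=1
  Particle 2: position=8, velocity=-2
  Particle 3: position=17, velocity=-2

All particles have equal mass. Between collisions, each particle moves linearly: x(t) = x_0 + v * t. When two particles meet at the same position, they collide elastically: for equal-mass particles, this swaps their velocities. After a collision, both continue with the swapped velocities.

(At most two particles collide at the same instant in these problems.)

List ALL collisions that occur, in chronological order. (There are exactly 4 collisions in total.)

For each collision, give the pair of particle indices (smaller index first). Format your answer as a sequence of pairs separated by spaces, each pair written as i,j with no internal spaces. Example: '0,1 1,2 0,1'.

Answer: 1,2 0,1 2,3 1,2

Derivation:
Collision at t=2/3: particles 1 and 2 swap velocities; positions: p0=17/3 p1=20/3 p2=20/3 p3=47/3; velocities now: v0=1 v1=-2 v2=1 v3=-2
Collision at t=1: particles 0 and 1 swap velocities; positions: p0=6 p1=6 p2=7 p3=15; velocities now: v0=-2 v1=1 v2=1 v3=-2
Collision at t=11/3: particles 2 and 3 swap velocities; positions: p0=2/3 p1=26/3 p2=29/3 p3=29/3; velocities now: v0=-2 v1=1 v2=-2 v3=1
Collision at t=4: particles 1 and 2 swap velocities; positions: p0=0 p1=9 p2=9 p3=10; velocities now: v0=-2 v1=-2 v2=1 v3=1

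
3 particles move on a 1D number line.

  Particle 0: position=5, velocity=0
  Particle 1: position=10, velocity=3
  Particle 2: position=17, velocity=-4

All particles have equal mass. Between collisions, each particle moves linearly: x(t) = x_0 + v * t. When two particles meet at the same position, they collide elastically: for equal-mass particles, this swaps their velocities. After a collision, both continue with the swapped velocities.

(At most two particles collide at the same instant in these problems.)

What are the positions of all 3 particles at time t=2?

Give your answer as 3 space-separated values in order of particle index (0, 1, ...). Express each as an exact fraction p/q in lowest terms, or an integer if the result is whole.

Answer: 5 9 16

Derivation:
Collision at t=1: particles 1 and 2 swap velocities; positions: p0=5 p1=13 p2=13; velocities now: v0=0 v1=-4 v2=3
Advance to t=2 (no further collisions before then); velocities: v0=0 v1=-4 v2=3; positions = 5 9 16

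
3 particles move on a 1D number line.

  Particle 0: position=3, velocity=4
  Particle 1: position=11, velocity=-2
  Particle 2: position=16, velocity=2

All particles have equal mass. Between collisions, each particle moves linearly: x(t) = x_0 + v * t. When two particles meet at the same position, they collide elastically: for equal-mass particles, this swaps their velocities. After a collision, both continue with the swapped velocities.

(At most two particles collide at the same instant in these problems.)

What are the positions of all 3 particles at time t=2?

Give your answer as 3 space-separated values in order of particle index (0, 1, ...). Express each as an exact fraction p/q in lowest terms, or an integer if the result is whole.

Answer: 7 11 20

Derivation:
Collision at t=4/3: particles 0 and 1 swap velocities; positions: p0=25/3 p1=25/3 p2=56/3; velocities now: v0=-2 v1=4 v2=2
Advance to t=2 (no further collisions before then); velocities: v0=-2 v1=4 v2=2; positions = 7 11 20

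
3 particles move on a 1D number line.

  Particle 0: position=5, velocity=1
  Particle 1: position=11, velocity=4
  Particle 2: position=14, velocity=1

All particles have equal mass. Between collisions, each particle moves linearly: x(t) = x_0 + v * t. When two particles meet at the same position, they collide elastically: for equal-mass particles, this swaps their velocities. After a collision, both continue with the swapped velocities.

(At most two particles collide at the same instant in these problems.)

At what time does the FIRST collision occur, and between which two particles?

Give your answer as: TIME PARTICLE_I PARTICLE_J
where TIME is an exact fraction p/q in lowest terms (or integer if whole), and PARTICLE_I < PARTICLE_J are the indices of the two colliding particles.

Answer: 1 1 2

Derivation:
Pair (0,1): pos 5,11 vel 1,4 -> not approaching (rel speed -3 <= 0)
Pair (1,2): pos 11,14 vel 4,1 -> gap=3, closing at 3/unit, collide at t=1
Earliest collision: t=1 between 1 and 2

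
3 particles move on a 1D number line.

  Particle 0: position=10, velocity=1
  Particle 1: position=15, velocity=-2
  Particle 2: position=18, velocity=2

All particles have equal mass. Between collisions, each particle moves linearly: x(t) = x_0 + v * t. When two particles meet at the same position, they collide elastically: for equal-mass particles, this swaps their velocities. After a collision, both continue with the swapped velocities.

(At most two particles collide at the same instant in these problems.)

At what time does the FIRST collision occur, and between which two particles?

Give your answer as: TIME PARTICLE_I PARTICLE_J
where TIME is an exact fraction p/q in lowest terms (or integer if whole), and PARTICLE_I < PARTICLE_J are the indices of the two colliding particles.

Answer: 5/3 0 1

Derivation:
Pair (0,1): pos 10,15 vel 1,-2 -> gap=5, closing at 3/unit, collide at t=5/3
Pair (1,2): pos 15,18 vel -2,2 -> not approaching (rel speed -4 <= 0)
Earliest collision: t=5/3 between 0 and 1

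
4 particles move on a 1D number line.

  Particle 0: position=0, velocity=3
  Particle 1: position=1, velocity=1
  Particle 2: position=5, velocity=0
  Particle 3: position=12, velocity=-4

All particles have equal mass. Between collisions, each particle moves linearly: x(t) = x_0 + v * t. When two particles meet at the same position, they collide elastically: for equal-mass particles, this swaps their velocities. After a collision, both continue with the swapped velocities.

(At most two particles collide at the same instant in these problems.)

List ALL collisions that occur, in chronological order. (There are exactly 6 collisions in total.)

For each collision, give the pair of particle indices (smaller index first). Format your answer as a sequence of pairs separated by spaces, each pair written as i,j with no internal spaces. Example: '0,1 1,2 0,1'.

Answer: 0,1 1,2 2,3 1,2 0,1 1,2

Derivation:
Collision at t=1/2: particles 0 and 1 swap velocities; positions: p0=3/2 p1=3/2 p2=5 p3=10; velocities now: v0=1 v1=3 v2=0 v3=-4
Collision at t=5/3: particles 1 and 2 swap velocities; positions: p0=8/3 p1=5 p2=5 p3=16/3; velocities now: v0=1 v1=0 v2=3 v3=-4
Collision at t=12/7: particles 2 and 3 swap velocities; positions: p0=19/7 p1=5 p2=36/7 p3=36/7; velocities now: v0=1 v1=0 v2=-4 v3=3
Collision at t=7/4: particles 1 and 2 swap velocities; positions: p0=11/4 p1=5 p2=5 p3=21/4; velocities now: v0=1 v1=-4 v2=0 v3=3
Collision at t=11/5: particles 0 and 1 swap velocities; positions: p0=16/5 p1=16/5 p2=5 p3=33/5; velocities now: v0=-4 v1=1 v2=0 v3=3
Collision at t=4: particles 1 and 2 swap velocities; positions: p0=-4 p1=5 p2=5 p3=12; velocities now: v0=-4 v1=0 v2=1 v3=3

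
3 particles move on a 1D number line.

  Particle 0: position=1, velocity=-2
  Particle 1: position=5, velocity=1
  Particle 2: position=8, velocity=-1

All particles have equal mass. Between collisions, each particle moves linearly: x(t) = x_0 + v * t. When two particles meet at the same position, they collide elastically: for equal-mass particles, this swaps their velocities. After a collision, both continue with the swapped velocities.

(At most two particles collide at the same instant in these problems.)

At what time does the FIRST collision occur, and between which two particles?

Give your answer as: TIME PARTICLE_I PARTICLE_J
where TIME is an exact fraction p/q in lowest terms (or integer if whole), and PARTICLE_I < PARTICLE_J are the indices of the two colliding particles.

Pair (0,1): pos 1,5 vel -2,1 -> not approaching (rel speed -3 <= 0)
Pair (1,2): pos 5,8 vel 1,-1 -> gap=3, closing at 2/unit, collide at t=3/2
Earliest collision: t=3/2 between 1 and 2

Answer: 3/2 1 2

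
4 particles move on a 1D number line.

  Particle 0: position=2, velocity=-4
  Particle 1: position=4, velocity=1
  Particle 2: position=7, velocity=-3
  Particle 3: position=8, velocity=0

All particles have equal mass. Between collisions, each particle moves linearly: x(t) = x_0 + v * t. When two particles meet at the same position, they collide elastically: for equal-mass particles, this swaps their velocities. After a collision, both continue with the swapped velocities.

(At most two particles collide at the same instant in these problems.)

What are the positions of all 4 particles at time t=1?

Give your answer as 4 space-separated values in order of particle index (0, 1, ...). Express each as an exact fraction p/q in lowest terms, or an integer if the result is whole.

Answer: -2 4 5 8

Derivation:
Collision at t=3/4: particles 1 and 2 swap velocities; positions: p0=-1 p1=19/4 p2=19/4 p3=8; velocities now: v0=-4 v1=-3 v2=1 v3=0
Advance to t=1 (no further collisions before then); velocities: v0=-4 v1=-3 v2=1 v3=0; positions = -2 4 5 8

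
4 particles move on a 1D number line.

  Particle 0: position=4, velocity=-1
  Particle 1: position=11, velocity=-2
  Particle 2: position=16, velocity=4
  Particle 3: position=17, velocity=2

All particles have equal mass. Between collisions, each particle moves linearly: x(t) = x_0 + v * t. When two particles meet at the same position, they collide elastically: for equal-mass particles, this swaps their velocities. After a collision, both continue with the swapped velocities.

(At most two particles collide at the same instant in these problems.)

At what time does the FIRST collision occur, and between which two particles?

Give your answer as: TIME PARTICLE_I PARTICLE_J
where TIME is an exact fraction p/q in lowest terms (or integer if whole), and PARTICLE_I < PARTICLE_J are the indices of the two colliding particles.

Answer: 1/2 2 3

Derivation:
Pair (0,1): pos 4,11 vel -1,-2 -> gap=7, closing at 1/unit, collide at t=7
Pair (1,2): pos 11,16 vel -2,4 -> not approaching (rel speed -6 <= 0)
Pair (2,3): pos 16,17 vel 4,2 -> gap=1, closing at 2/unit, collide at t=1/2
Earliest collision: t=1/2 between 2 and 3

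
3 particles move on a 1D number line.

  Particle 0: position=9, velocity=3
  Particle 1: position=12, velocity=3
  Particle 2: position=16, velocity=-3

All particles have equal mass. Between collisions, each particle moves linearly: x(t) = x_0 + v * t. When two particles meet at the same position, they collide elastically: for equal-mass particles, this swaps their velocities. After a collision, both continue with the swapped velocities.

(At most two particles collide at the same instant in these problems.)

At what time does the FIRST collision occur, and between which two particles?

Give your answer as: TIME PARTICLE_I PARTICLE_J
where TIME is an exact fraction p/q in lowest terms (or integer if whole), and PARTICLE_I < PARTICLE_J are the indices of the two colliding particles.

Answer: 2/3 1 2

Derivation:
Pair (0,1): pos 9,12 vel 3,3 -> not approaching (rel speed 0 <= 0)
Pair (1,2): pos 12,16 vel 3,-3 -> gap=4, closing at 6/unit, collide at t=2/3
Earliest collision: t=2/3 between 1 and 2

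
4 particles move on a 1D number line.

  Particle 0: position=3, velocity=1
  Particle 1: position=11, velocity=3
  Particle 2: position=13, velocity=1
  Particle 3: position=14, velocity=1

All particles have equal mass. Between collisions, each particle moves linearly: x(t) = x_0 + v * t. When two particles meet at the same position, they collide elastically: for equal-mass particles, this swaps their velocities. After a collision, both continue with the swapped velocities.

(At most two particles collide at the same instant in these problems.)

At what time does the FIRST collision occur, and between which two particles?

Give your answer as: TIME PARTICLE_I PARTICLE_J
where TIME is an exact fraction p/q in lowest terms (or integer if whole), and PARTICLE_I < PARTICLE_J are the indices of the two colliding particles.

Answer: 1 1 2

Derivation:
Pair (0,1): pos 3,11 vel 1,3 -> not approaching (rel speed -2 <= 0)
Pair (1,2): pos 11,13 vel 3,1 -> gap=2, closing at 2/unit, collide at t=1
Pair (2,3): pos 13,14 vel 1,1 -> not approaching (rel speed 0 <= 0)
Earliest collision: t=1 between 1 and 2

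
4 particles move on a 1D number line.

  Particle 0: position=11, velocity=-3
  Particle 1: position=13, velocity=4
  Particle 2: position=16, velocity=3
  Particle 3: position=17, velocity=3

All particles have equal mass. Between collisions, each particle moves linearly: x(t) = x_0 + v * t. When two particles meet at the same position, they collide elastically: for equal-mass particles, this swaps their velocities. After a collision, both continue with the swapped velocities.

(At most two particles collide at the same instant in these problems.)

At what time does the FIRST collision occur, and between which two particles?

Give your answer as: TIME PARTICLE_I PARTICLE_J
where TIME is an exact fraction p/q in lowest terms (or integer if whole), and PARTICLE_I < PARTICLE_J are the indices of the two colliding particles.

Pair (0,1): pos 11,13 vel -3,4 -> not approaching (rel speed -7 <= 0)
Pair (1,2): pos 13,16 vel 4,3 -> gap=3, closing at 1/unit, collide at t=3
Pair (2,3): pos 16,17 vel 3,3 -> not approaching (rel speed 0 <= 0)
Earliest collision: t=3 between 1 and 2

Answer: 3 1 2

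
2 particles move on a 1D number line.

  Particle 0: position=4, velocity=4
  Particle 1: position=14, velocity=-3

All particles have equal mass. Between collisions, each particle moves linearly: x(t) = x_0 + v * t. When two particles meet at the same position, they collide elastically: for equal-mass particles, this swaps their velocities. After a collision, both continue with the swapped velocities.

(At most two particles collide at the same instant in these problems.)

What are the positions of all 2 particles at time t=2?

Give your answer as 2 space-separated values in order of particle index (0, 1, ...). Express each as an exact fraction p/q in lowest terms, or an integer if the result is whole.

Collision at t=10/7: particles 0 and 1 swap velocities; positions: p0=68/7 p1=68/7; velocities now: v0=-3 v1=4
Advance to t=2 (no further collisions before then); velocities: v0=-3 v1=4; positions = 8 12

Answer: 8 12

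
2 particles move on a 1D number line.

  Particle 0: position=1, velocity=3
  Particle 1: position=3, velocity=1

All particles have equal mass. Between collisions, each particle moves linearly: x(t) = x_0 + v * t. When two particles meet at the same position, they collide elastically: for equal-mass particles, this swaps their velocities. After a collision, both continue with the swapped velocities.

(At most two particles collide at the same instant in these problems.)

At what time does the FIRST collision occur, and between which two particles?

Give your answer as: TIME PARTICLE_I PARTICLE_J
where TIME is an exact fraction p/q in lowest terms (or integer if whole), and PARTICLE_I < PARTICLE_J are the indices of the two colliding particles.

Pair (0,1): pos 1,3 vel 3,1 -> gap=2, closing at 2/unit, collide at t=1
Earliest collision: t=1 between 0 and 1

Answer: 1 0 1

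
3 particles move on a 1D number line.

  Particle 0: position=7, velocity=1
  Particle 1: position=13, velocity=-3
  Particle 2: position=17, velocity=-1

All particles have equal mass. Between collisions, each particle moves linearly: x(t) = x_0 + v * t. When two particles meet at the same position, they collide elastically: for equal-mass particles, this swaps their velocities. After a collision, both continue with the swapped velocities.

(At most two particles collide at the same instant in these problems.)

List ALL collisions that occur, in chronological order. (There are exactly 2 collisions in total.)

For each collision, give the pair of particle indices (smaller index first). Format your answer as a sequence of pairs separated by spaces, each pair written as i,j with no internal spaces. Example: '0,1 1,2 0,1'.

Collision at t=3/2: particles 0 and 1 swap velocities; positions: p0=17/2 p1=17/2 p2=31/2; velocities now: v0=-3 v1=1 v2=-1
Collision at t=5: particles 1 and 2 swap velocities; positions: p0=-2 p1=12 p2=12; velocities now: v0=-3 v1=-1 v2=1

Answer: 0,1 1,2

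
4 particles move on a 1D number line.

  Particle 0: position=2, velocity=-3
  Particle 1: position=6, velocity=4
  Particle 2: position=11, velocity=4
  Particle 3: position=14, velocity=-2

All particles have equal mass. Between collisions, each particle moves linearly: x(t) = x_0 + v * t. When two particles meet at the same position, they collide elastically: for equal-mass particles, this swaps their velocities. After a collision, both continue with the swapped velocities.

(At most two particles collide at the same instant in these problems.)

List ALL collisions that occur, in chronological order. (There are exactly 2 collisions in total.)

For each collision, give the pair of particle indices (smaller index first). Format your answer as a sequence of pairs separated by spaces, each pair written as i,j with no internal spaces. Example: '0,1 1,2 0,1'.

Answer: 2,3 1,2

Derivation:
Collision at t=1/2: particles 2 and 3 swap velocities; positions: p0=1/2 p1=8 p2=13 p3=13; velocities now: v0=-3 v1=4 v2=-2 v3=4
Collision at t=4/3: particles 1 and 2 swap velocities; positions: p0=-2 p1=34/3 p2=34/3 p3=49/3; velocities now: v0=-3 v1=-2 v2=4 v3=4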